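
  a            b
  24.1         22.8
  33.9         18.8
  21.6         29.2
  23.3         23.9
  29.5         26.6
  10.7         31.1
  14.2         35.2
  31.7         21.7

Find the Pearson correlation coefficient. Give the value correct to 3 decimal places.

-0.856

n = 8, Σa = 189, Σb = 209.3, Σa² = 4930.74, Σb² = 5681.83, Σab = 4679.59
nΣab − ΣaΣb = 37436.72 − 39557.7 = -2120.98
nΣa² − (Σa)² = 39445.92 − 35721 = 3724.92; nΣb² − (Σb)² = 45454.64 − 43806.49 = 1648.15
r = -2120.98 / √(3724.92 × 1648.15) = -2120.98 / 2477.7463 ≈ -0.856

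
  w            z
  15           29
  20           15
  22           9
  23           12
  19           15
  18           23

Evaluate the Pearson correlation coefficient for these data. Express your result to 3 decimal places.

n = 6, Σw = 117, Σz = 103, Σw² = 2323, Σz² = 2045, Σwz = 1908
nΣwz − ΣwΣz = 11448 − 12051 = -603
nΣw² − (Σw)² = 13938 − 13689 = 249; nΣz² − (Σz)² = 12270 − 10609 = 1661
r = -603 / √(249 × 1661) = -603 / 643.1089 ≈ -0.938

-0.938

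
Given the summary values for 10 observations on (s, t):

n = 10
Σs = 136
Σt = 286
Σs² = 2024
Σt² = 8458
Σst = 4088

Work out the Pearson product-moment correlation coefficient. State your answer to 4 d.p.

0.9004

r = (nΣst − ΣsΣt) / √[(nΣs² − (Σs)²)(nΣt² − (Σt)²)]
Numerator: 10×4088 − 136×286 = 1984
Denominator: √[(20240 − 18496)(84580 − 81796)] = √[1744 × 2784] = 2203.4736
r = 1984 / 2203.4736 ≈ 0.9004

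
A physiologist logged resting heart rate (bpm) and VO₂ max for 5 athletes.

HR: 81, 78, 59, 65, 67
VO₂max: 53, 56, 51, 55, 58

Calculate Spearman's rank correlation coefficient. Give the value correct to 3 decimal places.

0.300

Rank HR: 5, 4, 1, 2, 3
Rank VO₂max: 2, 4, 1, 3, 5
d = rank(HR) − rank(VO₂max): 3, 0, 0, -1, -2; Σd² = 14
ρ = 1 − 6Σd² / [n(n²−1)] = 1 − 6×14 / (5×24) = 1 − 84/120 ≈ 0.300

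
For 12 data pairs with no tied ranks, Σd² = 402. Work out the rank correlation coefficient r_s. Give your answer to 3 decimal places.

-0.406

ρ = 1 − 6Σd² / [n(n²−1)] = 1 − 6×402 / (12×143)
  = 1 − 2412/1716 = 1 − 1.4056 ≈ -0.406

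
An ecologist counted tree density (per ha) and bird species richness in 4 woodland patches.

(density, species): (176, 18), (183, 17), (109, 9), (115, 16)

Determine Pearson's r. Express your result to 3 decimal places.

0.740

n = 4, Σx = 583, Σy = 60, Σx² = 89571, Σy² = 950, Σxy = 9100
nΣxy − ΣxΣy = 36400 − 34980 = 1420
nΣx² − (Σx)² = 358284 − 339889 = 18395; nΣy² − (Σy)² = 3800 − 3600 = 200
r = 1420 / √(18395 × 200) = 1420 / 1918.0719 ≈ 0.740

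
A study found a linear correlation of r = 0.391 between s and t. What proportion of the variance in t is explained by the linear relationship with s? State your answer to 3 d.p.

0.153

r² = (0.391)² = 0.153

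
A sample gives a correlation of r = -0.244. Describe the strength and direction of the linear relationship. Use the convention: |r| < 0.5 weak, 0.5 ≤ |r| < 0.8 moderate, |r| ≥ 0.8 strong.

r = -0.244 < 0 so the relationship is negative.
|r| = 0.244, which falls in the weak range.

weak negative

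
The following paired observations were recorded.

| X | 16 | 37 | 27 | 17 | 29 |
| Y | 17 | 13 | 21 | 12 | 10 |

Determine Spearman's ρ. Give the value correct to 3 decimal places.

-0.300

Rank X: 1, 5, 3, 2, 4
Rank Y: 4, 3, 5, 2, 1
d = rank(X) − rank(Y): -3, 2, -2, 0, 3; Σd² = 26
ρ = 1 − 6Σd² / [n(n²−1)] = 1 − 6×26 / (5×24) = 1 − 156/120 ≈ -0.300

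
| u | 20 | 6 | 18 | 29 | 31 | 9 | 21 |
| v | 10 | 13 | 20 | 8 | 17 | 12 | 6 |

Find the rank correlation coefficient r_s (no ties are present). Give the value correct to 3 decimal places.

Rank u: 4, 1, 3, 6, 7, 2, 5
Rank v: 3, 5, 7, 2, 6, 4, 1
d = rank(u) − rank(v): 1, -4, -4, 4, 1, -2, 4; Σd² = 70
ρ = 1 − 6Σd² / [n(n²−1)] = 1 − 6×70 / (7×48) = 1 − 420/336 ≈ -0.250

-0.250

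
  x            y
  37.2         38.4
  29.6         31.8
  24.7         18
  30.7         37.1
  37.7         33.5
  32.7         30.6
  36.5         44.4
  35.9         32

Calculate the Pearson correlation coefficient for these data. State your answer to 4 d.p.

0.7432

n = 8, Σx = 265, Σy = 265.8, Σx² = 8924.22, Σy² = 9240.18, Σxy = 8986.3
nΣxy − ΣxΣy = 71890.4 − 70437 = 1453.4
nΣx² − (Σx)² = 71393.76 − 70225 = 1168.76; nΣy² − (Σy)² = 73921.44 − 70649.64 = 3271.8
r = 1453.4 / √(1168.76 × 3271.8) = 1453.4 / 1955.4920 ≈ 0.7432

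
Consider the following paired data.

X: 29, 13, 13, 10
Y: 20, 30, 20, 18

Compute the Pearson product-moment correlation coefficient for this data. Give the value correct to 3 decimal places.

n = 4, ΣX = 65, ΣY = 88, ΣX² = 1279, ΣY² = 2024, ΣXY = 1410
nΣXY − ΣXΣY = 5640 − 5720 = -80
nΣX² − (ΣX)² = 5116 − 4225 = 891; nΣY² − (ΣY)² = 8096 − 7744 = 352
r = -80 / √(891 × 352) = -80 / 560.0286 ≈ -0.143

-0.143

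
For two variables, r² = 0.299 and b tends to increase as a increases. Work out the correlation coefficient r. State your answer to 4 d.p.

0.5468

|r| = √0.299 = 0.5468
The association is positive, so r = 0.5468.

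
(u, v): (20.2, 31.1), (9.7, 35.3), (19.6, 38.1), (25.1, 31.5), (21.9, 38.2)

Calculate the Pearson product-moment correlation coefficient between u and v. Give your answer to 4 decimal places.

n = 5, Σu = 96.5, Σv = 174.2, Σu² = 1995.91, Σv² = 6116.4, Σuv = 3344.62
nΣuv − ΣuΣv = 16723.1 − 16810.3 = -87.2
nΣu² − (Σu)² = 9979.55 − 9312.25 = 667.3; nΣv² − (Σv)² = 30582 − 30345.64 = 236.36
r = -87.2 / √(667.3 × 236.36) = -87.2 / 397.1436 ≈ -0.2196

-0.2196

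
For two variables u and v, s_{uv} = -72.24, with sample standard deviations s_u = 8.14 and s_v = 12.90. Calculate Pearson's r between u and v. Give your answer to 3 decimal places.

-0.688

r = Cov(u,v) / (s_u · s_v) = -72.24 / (8.14 × 12.90)
  = -72.24 / 105.0060 ≈ -0.688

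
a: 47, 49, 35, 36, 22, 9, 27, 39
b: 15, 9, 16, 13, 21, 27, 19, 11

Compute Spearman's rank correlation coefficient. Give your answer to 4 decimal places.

-0.9286

Rank a: 7, 8, 4, 5, 2, 1, 3, 6
Rank b: 4, 1, 5, 3, 7, 8, 6, 2
d = rank(a) − rank(b): 3, 7, -1, 2, -5, -7, -3, 4; Σd² = 162
ρ = 1 − 6Σd² / [n(n²−1)] = 1 − 6×162 / (8×63) = 1 − 972/504 ≈ -0.9286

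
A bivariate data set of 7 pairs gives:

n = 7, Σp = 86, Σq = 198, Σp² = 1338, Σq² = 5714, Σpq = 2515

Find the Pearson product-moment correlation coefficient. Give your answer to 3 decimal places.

r = (nΣpq − ΣpΣq) / √[(nΣp² − (Σp)²)(nΣq² − (Σq)²)]
Numerator: 7×2515 − 86×198 = 577
Denominator: √[(9366 − 7396)(39998 − 39204)] = √[1970 × 794] = 1250.6718
r = 577 / 1250.6718 ≈ 0.461

0.461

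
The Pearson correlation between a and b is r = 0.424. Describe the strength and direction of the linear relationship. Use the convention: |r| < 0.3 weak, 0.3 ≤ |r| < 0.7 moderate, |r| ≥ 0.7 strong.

moderate positive

r = 0.424 > 0 so the relationship is positive.
|r| = 0.424, which falls in the moderate range.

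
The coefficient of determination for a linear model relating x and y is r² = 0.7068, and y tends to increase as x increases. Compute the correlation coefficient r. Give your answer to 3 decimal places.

|r| = √0.7068 = 0.841
The association is positive, so r = 0.841.

0.841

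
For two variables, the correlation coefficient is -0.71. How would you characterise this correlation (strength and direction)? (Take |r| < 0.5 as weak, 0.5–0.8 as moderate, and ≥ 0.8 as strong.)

moderate negative

r = -0.71 < 0 so the relationship is negative.
|r| = 0.71, which falls in the moderate range.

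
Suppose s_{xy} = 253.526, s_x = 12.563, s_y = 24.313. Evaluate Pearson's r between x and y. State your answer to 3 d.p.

0.830

r = Cov(x,y) / (s_x · s_y) = 253.526 / (12.563 × 24.313)
  = 253.526 / 305.4442 ≈ 0.830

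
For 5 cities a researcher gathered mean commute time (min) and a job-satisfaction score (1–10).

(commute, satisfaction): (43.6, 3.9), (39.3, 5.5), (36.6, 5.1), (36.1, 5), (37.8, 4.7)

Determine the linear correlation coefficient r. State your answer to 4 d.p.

n = 5, Σx = 193.4, Σy = 24.2, Σx² = 7517.06, Σy² = 118.56, Σxy = 931.01
nΣxy − ΣxΣy = 4655.05 − 4680.28 = -25.23
nΣx² − (Σx)² = 37585.3 − 37403.56 = 181.74; nΣy² − (Σy)² = 592.8 − 585.64 = 7.16
r = -25.23 / √(181.74 × 7.16) = -25.23 / 36.0730 ≈ -0.6994

-0.6994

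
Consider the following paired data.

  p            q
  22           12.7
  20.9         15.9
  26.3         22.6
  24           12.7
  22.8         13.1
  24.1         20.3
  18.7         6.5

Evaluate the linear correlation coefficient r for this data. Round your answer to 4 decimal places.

n = 7, Σp = 158.8, Σq = 103.8, Σp² = 3638.84, Σq² = 1712.1, Σpq = 2420.35
nΣpq − ΣpΣq = 16942.45 − 16483.44 = 459.01
nΣp² − (Σp)² = 25471.88 − 25217.44 = 254.44; nΣq² − (Σq)² = 11984.7 − 10774.44 = 1210.26
r = 459.01 / √(254.44 × 1210.26) = 459.01 / 554.9221 ≈ 0.8272

0.8272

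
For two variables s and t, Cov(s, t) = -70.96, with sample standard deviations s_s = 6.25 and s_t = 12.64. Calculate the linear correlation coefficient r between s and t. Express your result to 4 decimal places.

-0.8982

r = Cov(s,t) / (s_s · s_t) = -70.96 / (6.25 × 12.64)
  = -70.96 / 79.0000 ≈ -0.8982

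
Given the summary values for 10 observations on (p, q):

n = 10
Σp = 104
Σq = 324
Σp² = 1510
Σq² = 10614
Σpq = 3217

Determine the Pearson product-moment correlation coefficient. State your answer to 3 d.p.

-0.683

r = (nΣpq − ΣpΣq) / √[(nΣp² − (Σp)²)(nΣq² − (Σq)²)]
Numerator: 10×3217 − 104×324 = -1526
Denominator: √[(15100 − 10816)(106140 − 104976)] = √[4284 × 1164] = 2233.0643
r = -1526 / 2233.0643 ≈ -0.683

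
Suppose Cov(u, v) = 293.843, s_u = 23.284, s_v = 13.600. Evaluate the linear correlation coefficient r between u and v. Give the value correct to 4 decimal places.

r = Cov(u,v) / (s_u · s_v) = 293.843 / (23.284 × 13.600)
  = 293.843 / 316.6624 ≈ 0.9279

0.9279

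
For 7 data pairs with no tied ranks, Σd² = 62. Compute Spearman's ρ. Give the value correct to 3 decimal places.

ρ = 1 − 6Σd² / [n(n²−1)] = 1 − 6×62 / (7×48)
  = 1 − 372/336 = 1 − 1.1071 ≈ -0.107

-0.107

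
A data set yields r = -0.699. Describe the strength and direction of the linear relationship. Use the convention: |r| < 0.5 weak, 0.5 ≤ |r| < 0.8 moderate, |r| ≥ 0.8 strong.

r = -0.699 < 0 so the relationship is negative.
|r| = 0.699, which falls in the moderate range.

moderate negative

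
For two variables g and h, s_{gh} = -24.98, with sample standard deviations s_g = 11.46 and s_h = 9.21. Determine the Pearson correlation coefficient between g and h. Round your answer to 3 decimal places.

r = Cov(g,h) / (s_g · s_h) = -24.98 / (11.46 × 9.21)
  = -24.98 / 105.5466 ≈ -0.237

-0.237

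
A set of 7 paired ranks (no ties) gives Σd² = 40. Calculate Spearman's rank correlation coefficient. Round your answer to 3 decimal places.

0.286

ρ = 1 − 6Σd² / [n(n²−1)] = 1 − 6×40 / (7×48)
  = 1 − 240/336 = 1 − 0.7143 ≈ 0.286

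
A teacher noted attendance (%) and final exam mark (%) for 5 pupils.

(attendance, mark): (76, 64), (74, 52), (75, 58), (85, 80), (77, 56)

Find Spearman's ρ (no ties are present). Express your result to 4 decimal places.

0.7000

Rank attendance: 3, 1, 2, 5, 4
Rank mark: 4, 1, 3, 5, 2
d = rank(attendance) − rank(mark): -1, 0, -1, 0, 2; Σd² = 6
ρ = 1 − 6Σd² / [n(n²−1)] = 1 − 6×6 / (5×24) = 1 − 36/120 ≈ 0.7000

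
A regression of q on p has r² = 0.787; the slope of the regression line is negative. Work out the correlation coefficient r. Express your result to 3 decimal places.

|r| = √0.787 = 0.887
The association is negative, so r = −0.887.

-0.887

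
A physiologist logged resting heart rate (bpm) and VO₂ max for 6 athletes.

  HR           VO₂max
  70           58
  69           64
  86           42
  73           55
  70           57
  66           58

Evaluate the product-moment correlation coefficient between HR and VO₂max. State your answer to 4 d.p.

-0.9197

n = 6, Σx = 434, Σy = 334, Σx² = 31642, Σy² = 18862, Σxy = 23921
nΣxy − ΣxΣy = 143526 − 144956 = -1430
nΣx² − (Σx)² = 189852 − 188356 = 1496; nΣy² − (Σy)² = 113172 − 111556 = 1616
r = -1430 / √(1496 × 1616) = -1430 / 1554.8428 ≈ -0.9197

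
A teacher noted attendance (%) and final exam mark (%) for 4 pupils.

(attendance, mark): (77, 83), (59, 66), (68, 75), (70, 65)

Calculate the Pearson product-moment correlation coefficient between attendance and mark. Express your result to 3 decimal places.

0.736

n = 4, Σx = 274, Σy = 289, Σx² = 18934, Σy² = 21095, Σxy = 19935
nΣxy − ΣxΣy = 79740 − 79186 = 554
nΣx² − (Σx)² = 75736 − 75076 = 660; nΣy² − (Σy)² = 84380 − 83521 = 859
r = 554 / √(660 × 859) = 554 / 752.9542 ≈ 0.736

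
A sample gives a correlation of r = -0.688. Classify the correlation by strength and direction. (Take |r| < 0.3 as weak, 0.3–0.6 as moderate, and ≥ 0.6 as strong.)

strong negative

r = -0.688 < 0 so the relationship is negative.
|r| = 0.688, which falls in the strong range.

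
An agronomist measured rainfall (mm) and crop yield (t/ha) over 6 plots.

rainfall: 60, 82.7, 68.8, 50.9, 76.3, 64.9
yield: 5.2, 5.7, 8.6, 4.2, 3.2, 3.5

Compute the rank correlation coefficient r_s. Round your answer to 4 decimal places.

0.1429

Rank rainfall: 2, 6, 4, 1, 5, 3
Rank yield: 4, 5, 6, 3, 1, 2
d = rank(rainfall) − rank(yield): -2, 1, -2, -2, 4, 1; Σd² = 30
ρ = 1 − 6Σd² / [n(n²−1)] = 1 − 6×30 / (6×35) = 1 − 180/210 ≈ 0.1429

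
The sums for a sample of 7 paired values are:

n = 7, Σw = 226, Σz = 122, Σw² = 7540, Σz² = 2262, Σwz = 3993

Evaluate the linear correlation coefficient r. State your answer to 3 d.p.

0.298

r = (nΣwz − ΣwΣz) / √[(nΣw² − (Σw)²)(nΣz² − (Σz)²)]
Numerator: 7×3993 − 226×122 = 379
Denominator: √[(52780 − 51076)(15834 − 14884)] = √[1704 × 950] = 1272.3207
r = 379 / 1272.3207 ≈ 0.298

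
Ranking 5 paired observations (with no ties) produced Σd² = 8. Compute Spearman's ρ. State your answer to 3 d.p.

0.600

ρ = 1 − 6Σd² / [n(n²−1)] = 1 − 6×8 / (5×24)
  = 1 − 48/120 = 1 − 0.4000 ≈ 0.600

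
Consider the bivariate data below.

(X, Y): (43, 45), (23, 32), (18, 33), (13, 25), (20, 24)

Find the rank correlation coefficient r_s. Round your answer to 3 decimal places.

Rank X: 5, 4, 2, 1, 3
Rank Y: 5, 3, 4, 2, 1
d = rank(X) − rank(Y): 0, 1, -2, -1, 2; Σd² = 10
ρ = 1 − 6Σd² / [n(n²−1)] = 1 − 6×10 / (5×24) = 1 − 60/120 ≈ 0.500

0.500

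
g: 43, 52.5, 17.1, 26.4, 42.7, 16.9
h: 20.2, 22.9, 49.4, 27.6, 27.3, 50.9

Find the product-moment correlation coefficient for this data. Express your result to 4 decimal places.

n = 6, Σg = 198.6, Σh = 198.3, Σg² = 7703.52, Σh² = 7470.67, Σgh = 5670.15
nΣgh − ΣgΣh = 34020.9 − 39382.38 = -5361.48
nΣg² − (Σg)² = 46221.12 − 39441.96 = 6779.16; nΣh² − (Σh)² = 44824.02 − 39322.89 = 5501.13
r = -5361.48 / √(6779.16 × 5501.13) = -5361.48 / 6106.8028 ≈ -0.8780

-0.8780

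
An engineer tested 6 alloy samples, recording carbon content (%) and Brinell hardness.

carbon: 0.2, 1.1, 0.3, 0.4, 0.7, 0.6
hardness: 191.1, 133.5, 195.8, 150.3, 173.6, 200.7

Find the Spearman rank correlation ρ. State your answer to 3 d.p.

Rank carbon: 1, 6, 2, 3, 5, 4
Rank hardness: 4, 1, 5, 2, 3, 6
d = rank(carbon) − rank(hardness): -3, 5, -3, 1, 2, -2; Σd² = 52
ρ = 1 − 6Σd² / [n(n²−1)] = 1 − 6×52 / (6×35) = 1 − 312/210 ≈ -0.486

-0.486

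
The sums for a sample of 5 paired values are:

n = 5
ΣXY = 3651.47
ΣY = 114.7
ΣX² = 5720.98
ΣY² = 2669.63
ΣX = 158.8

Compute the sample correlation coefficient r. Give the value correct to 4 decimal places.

0.0533

r = (nΣXY − ΣXΣY) / √[(nΣX² − (ΣX)²)(nΣY² − (ΣY)²)]
Numerator: 5×3651.47 − 158.8×114.7 = 42.99
Denominator: √[(28604.9 − 25217.44)(13348.15 − 13156.09)] = √[3387.46 × 192.06] = 806.5950
r = 42.99 / 806.5950 ≈ 0.0533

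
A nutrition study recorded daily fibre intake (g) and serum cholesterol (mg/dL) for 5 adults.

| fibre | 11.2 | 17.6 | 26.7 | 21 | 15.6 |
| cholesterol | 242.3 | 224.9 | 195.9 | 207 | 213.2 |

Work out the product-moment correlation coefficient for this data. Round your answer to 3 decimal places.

-0.915

n = 5, Σx = 92.1, Σy = 1083.3, Σx² = 1832.45, Σy² = 235969.35, Σxy = 19575.45
nΣxy − ΣxΣy = 97877.25 − 99771.93 = -1894.68
nΣx² − (Σx)² = 9162.25 − 8482.41 = 679.84; nΣy² − (Σy)² = 1179846.75 − 1173538.89 = 6307.86
r = -1894.68 / √(679.84 × 6307.86) = -1894.68 / 2070.8297 ≈ -0.915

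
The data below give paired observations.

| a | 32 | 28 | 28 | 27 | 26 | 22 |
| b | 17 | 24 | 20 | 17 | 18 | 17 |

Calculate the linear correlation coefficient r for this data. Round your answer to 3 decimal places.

n = 6, Σa = 163, Σb = 113, Σa² = 4481, Σb² = 2167, Σab = 3077
nΣab − ΣaΣb = 18462 − 18419 = 43
nΣa² − (Σa)² = 26886 − 26569 = 317; nΣb² − (Σb)² = 13002 − 12769 = 233
r = 43 / √(317 × 233) = 43 / 271.7738 ≈ 0.158

0.158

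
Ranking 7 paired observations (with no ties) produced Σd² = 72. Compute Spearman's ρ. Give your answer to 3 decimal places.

ρ = 1 − 6Σd² / [n(n²−1)] = 1 − 6×72 / (7×48)
  = 1 − 432/336 = 1 − 1.2857 ≈ -0.286

-0.286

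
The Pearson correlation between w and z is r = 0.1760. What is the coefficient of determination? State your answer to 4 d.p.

r² = (0.1760)² = 0.0310

0.0310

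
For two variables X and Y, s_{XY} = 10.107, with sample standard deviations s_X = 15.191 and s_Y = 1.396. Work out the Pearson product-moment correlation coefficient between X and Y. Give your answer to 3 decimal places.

0.477

r = Cov(X,Y) / (s_X · s_Y) = 10.107 / (15.191 × 1.396)
  = 10.107 / 21.2066 ≈ 0.477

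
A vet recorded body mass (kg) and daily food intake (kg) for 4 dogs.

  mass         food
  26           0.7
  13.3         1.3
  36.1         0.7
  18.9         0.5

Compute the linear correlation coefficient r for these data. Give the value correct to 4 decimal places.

n = 4, Σx = 94.3, Σy = 3.2, Σx² = 2513.31, Σy² = 2.92, Σxy = 70.21
nΣxy − ΣxΣy = 280.84 − 301.76 = -20.92
nΣx² − (Σx)² = 10053.24 − 8892.49 = 1160.75; nΣy² − (Σy)² = 11.68 − 10.24 = 1.44
r = -20.92 / √(1160.75 × 1.44) = -20.92 / 40.8837 ≈ -0.5117

-0.5117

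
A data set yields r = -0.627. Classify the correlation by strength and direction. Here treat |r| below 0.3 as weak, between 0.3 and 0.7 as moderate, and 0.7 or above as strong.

moderate negative

r = -0.627 < 0 so the relationship is negative.
|r| = 0.627, which falls in the moderate range.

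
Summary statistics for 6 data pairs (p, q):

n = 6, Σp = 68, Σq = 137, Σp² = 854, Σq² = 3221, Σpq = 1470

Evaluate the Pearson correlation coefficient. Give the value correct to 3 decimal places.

r = (nΣpq − ΣpΣq) / √[(nΣp² − (Σp)²)(nΣq² − (Σq)²)]
Numerator: 6×1470 − 68×137 = -496
Denominator: √[(5124 − 4624)(19326 − 18769)] = √[500 × 557] = 527.7310
r = -496 / 527.7310 ≈ -0.940

-0.940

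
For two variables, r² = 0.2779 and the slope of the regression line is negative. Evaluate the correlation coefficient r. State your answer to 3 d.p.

-0.527

|r| = √0.2779 = 0.527
The association is negative, so r = −0.527.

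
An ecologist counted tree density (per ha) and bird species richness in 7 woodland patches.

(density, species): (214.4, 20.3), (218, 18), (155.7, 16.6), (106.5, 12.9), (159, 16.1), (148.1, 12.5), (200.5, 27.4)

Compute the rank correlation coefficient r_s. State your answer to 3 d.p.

0.786

Rank density: 6, 7, 3, 1, 4, 2, 5
Rank species: 6, 5, 4, 2, 3, 1, 7
d = rank(density) − rank(species): 0, 2, -1, -1, 1, 1, -2; Σd² = 12
ρ = 1 − 6Σd² / [n(n²−1)] = 1 − 6×12 / (7×48) = 1 − 72/336 ≈ 0.786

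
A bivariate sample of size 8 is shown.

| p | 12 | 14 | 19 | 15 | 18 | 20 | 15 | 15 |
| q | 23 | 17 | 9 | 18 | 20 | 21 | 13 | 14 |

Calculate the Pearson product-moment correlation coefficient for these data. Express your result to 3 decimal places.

-0.226

n = 8, Σp = 128, Σq = 135, Σp² = 2100, Σq² = 2429, Σpq = 2140
nΣpq − ΣpΣq = 17120 − 17280 = -160
nΣp² − (Σp)² = 16800 − 16384 = 416; nΣq² − (Σq)² = 19432 − 18225 = 1207
r = -160 / √(416 × 1207) = -160 / 708.5986 ≈ -0.226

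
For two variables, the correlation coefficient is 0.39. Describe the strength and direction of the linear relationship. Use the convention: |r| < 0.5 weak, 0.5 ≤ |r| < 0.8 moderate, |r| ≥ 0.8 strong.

weak positive

r = 0.39 > 0 so the relationship is positive.
|r| = 0.39, which falls in the weak range.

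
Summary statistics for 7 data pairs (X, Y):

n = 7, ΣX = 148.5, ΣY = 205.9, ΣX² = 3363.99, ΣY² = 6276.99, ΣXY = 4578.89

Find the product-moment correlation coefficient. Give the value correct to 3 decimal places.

r = (nΣXY − ΣXΣY) / √[(nΣX² − (ΣX)²)(nΣY² − (ΣY)²)]
Numerator: 7×4578.89 − 148.5×205.9 = 1476.08
Denominator: √[(23547.93 − 22052.25)(43938.93 − 42394.81)] = √[1495.68 × 1544.12] = 1519.7070
r = 1476.08 / 1519.7070 ≈ 0.971

0.971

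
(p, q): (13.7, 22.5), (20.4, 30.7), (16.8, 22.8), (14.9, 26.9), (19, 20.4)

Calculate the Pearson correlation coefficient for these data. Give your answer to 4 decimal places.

n = 5, Σp = 84.8, Σq = 123.3, Σp² = 1469.1, Σq² = 3108.35, Σpq = 2105.98
nΣpq − ΣpΣq = 10529.9 − 10455.84 = 74.06
nΣp² − (Σp)² = 7345.5 − 7191.04 = 154.46; nΣq² − (Σq)² = 15541.75 − 15202.89 = 338.86
r = 74.06 / √(154.46 × 338.86) = 74.06 / 228.7801 ≈ 0.3237

0.3237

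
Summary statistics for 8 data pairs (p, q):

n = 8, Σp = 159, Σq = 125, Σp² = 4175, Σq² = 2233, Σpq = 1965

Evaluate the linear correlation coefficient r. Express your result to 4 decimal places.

r = (nΣpq − ΣpΣq) / √[(nΣp² − (Σp)²)(nΣq² − (Σq)²)]
Numerator: 8×1965 − 159×125 = -4155
Denominator: √[(33400 − 25281)(17864 − 15625)] = √[8119 × 2239] = 4263.6183
r = -4155 / 4263.6183 ≈ -0.9745

-0.9745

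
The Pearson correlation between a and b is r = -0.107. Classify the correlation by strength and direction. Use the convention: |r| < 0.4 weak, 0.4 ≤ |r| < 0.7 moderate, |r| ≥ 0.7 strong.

weak negative

r = -0.107 < 0 so the relationship is negative.
|r| = 0.107, which falls in the weak range.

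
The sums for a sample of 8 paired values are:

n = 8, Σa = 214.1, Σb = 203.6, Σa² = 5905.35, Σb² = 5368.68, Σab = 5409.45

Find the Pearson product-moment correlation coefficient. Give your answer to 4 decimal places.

-0.2174

r = (nΣab − ΣaΣb) / √[(nΣa² − (Σa)²)(nΣb² − (Σb)²)]
Numerator: 8×5409.45 − 214.1×203.6 = -315.16
Denominator: √[(47242.8 − 45838.81)(42949.44 − 41452.96)] = √[1403.99 × 1496.48] = 1449.4975
r = -315.16 / 1449.4975 ≈ -0.2174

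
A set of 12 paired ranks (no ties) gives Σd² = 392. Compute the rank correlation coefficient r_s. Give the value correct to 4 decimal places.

ρ = 1 − 6Σd² / [n(n²−1)] = 1 − 6×392 / (12×143)
  = 1 − 2352/1716 = 1 − 1.37063 ≈ -0.3706

-0.3706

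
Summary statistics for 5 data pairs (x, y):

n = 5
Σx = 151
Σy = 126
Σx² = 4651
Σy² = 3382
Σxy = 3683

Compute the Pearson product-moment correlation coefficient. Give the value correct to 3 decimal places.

-0.892

r = (nΣxy − ΣxΣy) / √[(nΣx² − (Σx)²)(nΣy² − (Σy)²)]
Numerator: 5×3683 − 151×126 = -611
Denominator: √[(23255 − 22801)(16910 − 15876)] = √[454 × 1034] = 685.1540
r = -611 / 685.1540 ≈ -0.892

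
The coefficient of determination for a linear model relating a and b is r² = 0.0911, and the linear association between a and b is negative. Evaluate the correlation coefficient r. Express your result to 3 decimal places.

|r| = √0.0911 = 0.302
The association is negative, so r = −0.302.

-0.302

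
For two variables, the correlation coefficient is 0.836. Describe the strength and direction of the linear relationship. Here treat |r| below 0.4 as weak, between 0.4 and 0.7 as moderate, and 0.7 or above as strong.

strong positive

r = 0.836 > 0 so the relationship is positive.
|r| = 0.836, which falls in the strong range.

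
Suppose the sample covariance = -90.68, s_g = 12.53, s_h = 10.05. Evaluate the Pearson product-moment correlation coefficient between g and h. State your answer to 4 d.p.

-0.7201

r = Cov(g,h) / (s_g · s_h) = -90.68 / (12.53 × 10.05)
  = -90.68 / 125.9265 ≈ -0.7201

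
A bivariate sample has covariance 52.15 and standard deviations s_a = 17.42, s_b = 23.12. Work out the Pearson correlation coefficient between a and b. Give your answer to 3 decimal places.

r = Cov(a,b) / (s_a · s_b) = 52.15 / (17.42 × 23.12)
  = 52.15 / 402.7504 ≈ 0.129

0.129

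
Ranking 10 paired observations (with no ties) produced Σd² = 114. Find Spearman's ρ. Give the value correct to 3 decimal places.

ρ = 1 − 6Σd² / [n(n²−1)] = 1 − 6×114 / (10×99)
  = 1 − 684/990 = 1 − 0.6909 ≈ 0.309

0.309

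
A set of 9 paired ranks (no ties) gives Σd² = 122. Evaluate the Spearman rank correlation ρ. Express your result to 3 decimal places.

ρ = 1 − 6Σd² / [n(n²−1)] = 1 − 6×122 / (9×80)
  = 1 − 732/720 = 1 − 1.0167 ≈ -0.017

-0.017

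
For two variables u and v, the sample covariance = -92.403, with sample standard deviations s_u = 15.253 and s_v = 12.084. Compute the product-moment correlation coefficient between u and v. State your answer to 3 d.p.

-0.501

r = Cov(u,v) / (s_u · s_v) = -92.403 / (15.253 × 12.084)
  = -92.403 / 184.3173 ≈ -0.501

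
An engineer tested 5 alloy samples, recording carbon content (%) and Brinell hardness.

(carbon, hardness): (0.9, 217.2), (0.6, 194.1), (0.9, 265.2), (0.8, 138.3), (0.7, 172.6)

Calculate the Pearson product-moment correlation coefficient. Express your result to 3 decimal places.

n = 5, Σx = 3.9, Σy = 987.4, Σx² = 3.11, Σy² = 204099.34, Σxy = 782.08
nΣxy − ΣxΣy = 3910.4 − 3850.86 = 59.54
nΣx² − (Σx)² = 15.55 − 15.21 = 0.34; nΣy² − (Σy)² = 1020496.7 − 974958.76 = 45537.94
r = 59.54 / √(0.34 × 45537.94) = 59.54 / 124.4303 ≈ 0.479

0.479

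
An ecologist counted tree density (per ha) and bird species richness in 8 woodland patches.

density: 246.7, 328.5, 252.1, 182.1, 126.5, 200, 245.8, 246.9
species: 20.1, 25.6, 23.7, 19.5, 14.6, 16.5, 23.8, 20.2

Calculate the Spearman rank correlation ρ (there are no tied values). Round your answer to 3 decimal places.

Rank density: 5, 8, 7, 2, 1, 3, 4, 6
Rank species: 4, 8, 6, 3, 1, 2, 7, 5
d = rank(density) − rank(species): 1, 0, 1, -1, 0, 1, -3, 1; Σd² = 14
ρ = 1 − 6Σd² / [n(n²−1)] = 1 − 6×14 / (8×63) = 1 − 84/504 ≈ 0.833

0.833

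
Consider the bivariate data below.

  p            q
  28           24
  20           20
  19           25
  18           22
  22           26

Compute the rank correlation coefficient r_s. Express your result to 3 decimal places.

Rank p: 5, 3, 2, 1, 4
Rank q: 3, 1, 4, 2, 5
d = rank(p) − rank(q): 2, 2, -2, -1, -1; Σd² = 14
ρ = 1 − 6Σd² / [n(n²−1)] = 1 − 6×14 / (5×24) = 1 − 84/120 ≈ 0.300

0.300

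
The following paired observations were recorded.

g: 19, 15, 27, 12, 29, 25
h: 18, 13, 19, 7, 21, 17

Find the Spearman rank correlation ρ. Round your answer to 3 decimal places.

Rank g: 3, 2, 5, 1, 6, 4
Rank h: 4, 2, 5, 1, 6, 3
d = rank(g) − rank(h): -1, 0, 0, 0, 0, 1; Σd² = 2
ρ = 1 − 6Σd² / [n(n²−1)] = 1 − 6×2 / (6×35) = 1 − 12/210 ≈ 0.943

0.943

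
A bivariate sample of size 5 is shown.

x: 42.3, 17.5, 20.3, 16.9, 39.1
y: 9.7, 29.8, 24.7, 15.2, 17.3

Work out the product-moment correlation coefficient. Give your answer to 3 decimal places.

-0.673

n = 5, Σx = 136.1, Σy = 96.7, Σx² = 4322.05, Σy² = 2122.55, Σxy = 2366.53
nΣxy − ΣxΣy = 11832.65 − 13160.87 = -1328.22
nΣx² − (Σx)² = 21610.25 − 18523.21 = 3087.04; nΣy² − (Σy)² = 10612.75 − 9350.89 = 1261.86
r = -1328.22 / √(3087.04 × 1261.86) = -1328.22 / 1973.6799 ≈ -0.673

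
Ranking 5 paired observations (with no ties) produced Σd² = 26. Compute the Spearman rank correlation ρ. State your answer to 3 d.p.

ρ = 1 − 6Σd² / [n(n²−1)] = 1 − 6×26 / (5×24)
  = 1 − 156/120 = 1 − 1.3000 ≈ -0.300

-0.300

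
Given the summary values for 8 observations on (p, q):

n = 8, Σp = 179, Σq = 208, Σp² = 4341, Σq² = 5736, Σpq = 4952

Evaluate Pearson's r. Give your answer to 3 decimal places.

0.898

r = (nΣpq − ΣpΣq) / √[(nΣp² − (Σp)²)(nΣq² − (Σq)²)]
Numerator: 8×4952 − 179×208 = 2384
Denominator: √[(34728 − 32041)(45888 − 43264)] = √[2687 × 2624] = 2655.3132
r = 2384 / 2655.3132 ≈ 0.898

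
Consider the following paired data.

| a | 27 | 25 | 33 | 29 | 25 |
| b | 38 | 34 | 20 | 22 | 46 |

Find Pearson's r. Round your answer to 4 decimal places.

n = 5, Σa = 139, Σb = 160, Σa² = 3909, Σb² = 5600, Σab = 4324
nΣab − ΣaΣb = 21620 − 22240 = -620
nΣa² − (Σa)² = 19545 − 19321 = 224; nΣb² − (Σb)² = 28000 − 25600 = 2400
r = -620 / √(224 × 2400) = -620 / 733.2121 ≈ -0.8456

-0.8456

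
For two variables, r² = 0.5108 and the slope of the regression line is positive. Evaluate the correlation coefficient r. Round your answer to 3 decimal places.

0.715

|r| = √0.5108 = 0.715
The association is positive, so r = 0.715.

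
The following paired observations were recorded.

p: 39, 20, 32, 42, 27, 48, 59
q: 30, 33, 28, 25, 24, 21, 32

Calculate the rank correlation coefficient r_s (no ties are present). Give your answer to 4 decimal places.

Rank p: 4, 1, 3, 5, 2, 6, 7
Rank q: 5, 7, 4, 3, 2, 1, 6
d = rank(p) − rank(q): -1, -6, -1, 2, 0, 5, 1; Σd² = 68
ρ = 1 − 6Σd² / [n(n²−1)] = 1 − 6×68 / (7×48) = 1 − 408/336 ≈ -0.2143

-0.2143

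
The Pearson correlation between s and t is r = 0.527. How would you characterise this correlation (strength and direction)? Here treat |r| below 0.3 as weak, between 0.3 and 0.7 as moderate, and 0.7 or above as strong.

r = 0.527 > 0 so the relationship is positive.
|r| = 0.527, which falls in the moderate range.

moderate positive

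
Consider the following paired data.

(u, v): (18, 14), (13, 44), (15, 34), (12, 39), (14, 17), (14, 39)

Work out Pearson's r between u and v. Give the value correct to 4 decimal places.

n = 6, Σu = 86, Σv = 187, Σu² = 1254, Σv² = 6619, Σuv = 2586
nΣuv − ΣuΣv = 15516 − 16082 = -566
nΣu² − (Σu)² = 7524 − 7396 = 128; nΣv² − (Σv)² = 39714 − 34969 = 4745
r = -566 / √(128 × 4745) = -566 / 779.3330 ≈ -0.7263

-0.7263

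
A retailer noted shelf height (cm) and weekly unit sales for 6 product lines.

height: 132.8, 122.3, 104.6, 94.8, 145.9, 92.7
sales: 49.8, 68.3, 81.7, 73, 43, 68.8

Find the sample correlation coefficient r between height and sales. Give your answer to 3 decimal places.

n = 6, Σx = 693.1, Σy = 384.6, Σx² = 82401.43, Σy² = 25731.26, Σxy = 43084.21
nΣxy − ΣxΣy = 258505.26 − 266566.26 = -8061
nΣx² − (Σx)² = 494408.58 − 480387.61 = 14020.97; nΣy² − (Σy)² = 154387.56 − 147917.16 = 6470.4
r = -8061 / √(14020.97 × 6470.4) = -8061 / 9524.7721 ≈ -0.846

-0.846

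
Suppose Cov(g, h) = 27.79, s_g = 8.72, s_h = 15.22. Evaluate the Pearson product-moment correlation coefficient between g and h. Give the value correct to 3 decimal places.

0.209

r = Cov(g,h) / (s_g · s_h) = 27.79 / (8.72 × 15.22)
  = 27.79 / 132.7184 ≈ 0.209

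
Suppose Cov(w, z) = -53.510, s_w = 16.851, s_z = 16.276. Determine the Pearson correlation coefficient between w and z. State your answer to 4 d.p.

-0.1951

r = Cov(w,z) / (s_w · s_z) = -53.510 / (16.851 × 16.276)
  = -53.510 / 274.2669 ≈ -0.1951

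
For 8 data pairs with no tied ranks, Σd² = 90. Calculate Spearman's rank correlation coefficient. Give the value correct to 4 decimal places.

ρ = 1 − 6Σd² / [n(n²−1)] = 1 − 6×90 / (8×63)
  = 1 − 540/504 = 1 − 1.07143 ≈ -0.0714

-0.0714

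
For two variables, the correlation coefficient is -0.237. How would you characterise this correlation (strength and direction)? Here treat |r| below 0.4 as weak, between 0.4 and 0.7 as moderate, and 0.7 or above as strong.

weak negative

r = -0.237 < 0 so the relationship is negative.
|r| = 0.237, which falls in the weak range.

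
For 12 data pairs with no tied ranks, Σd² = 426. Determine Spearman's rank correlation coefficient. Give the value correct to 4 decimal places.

ρ = 1 − 6Σd² / [n(n²−1)] = 1 − 6×426 / (12×143)
  = 1 − 2556/1716 = 1 − 1.48951 ≈ -0.4895

-0.4895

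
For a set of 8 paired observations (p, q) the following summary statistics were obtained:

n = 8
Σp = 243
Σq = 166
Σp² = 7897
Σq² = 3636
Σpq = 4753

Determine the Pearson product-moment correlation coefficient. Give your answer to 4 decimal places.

-0.9203

r = (nΣpq − ΣpΣq) / √[(nΣp² − (Σp)²)(nΣq² − (Σq)²)]
Numerator: 8×4753 − 243×166 = -2314
Denominator: √[(63176 − 59049)(29088 − 27556)] = √[4127 × 1532] = 2514.4709
r = -2314 / 2514.4709 ≈ -0.9203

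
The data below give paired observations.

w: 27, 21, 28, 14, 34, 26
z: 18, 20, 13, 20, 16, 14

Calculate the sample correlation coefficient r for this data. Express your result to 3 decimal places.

-0.657

n = 6, Σw = 150, Σz = 101, Σw² = 3982, Σz² = 1745, Σwz = 2458
nΣwz − ΣwΣz = 14748 − 15150 = -402
nΣw² − (Σw)² = 23892 − 22500 = 1392; nΣz² − (Σz)² = 10470 − 10201 = 269
r = -402 / √(1392 × 269) = -402 / 611.9216 ≈ -0.657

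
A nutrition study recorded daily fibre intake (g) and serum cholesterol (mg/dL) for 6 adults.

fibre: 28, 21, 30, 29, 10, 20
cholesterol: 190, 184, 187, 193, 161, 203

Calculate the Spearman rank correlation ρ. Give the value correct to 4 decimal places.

Rank fibre: 4, 3, 6, 5, 1, 2
Rank cholesterol: 4, 2, 3, 5, 1, 6
d = rank(fibre) − rank(cholesterol): 0, 1, 3, 0, 0, -4; Σd² = 26
ρ = 1 − 6Σd² / [n(n²−1)] = 1 − 6×26 / (6×35) = 1 − 156/210 ≈ 0.2571

0.2571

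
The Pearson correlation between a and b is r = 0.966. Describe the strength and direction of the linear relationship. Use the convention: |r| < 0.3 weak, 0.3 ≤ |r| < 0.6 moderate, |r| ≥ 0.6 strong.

strong positive

r = 0.966 > 0 so the relationship is positive.
|r| = 0.966, which falls in the strong range.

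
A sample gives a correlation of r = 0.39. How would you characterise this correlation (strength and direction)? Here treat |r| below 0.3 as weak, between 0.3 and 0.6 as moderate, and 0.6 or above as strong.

moderate positive

r = 0.39 > 0 so the relationship is positive.
|r| = 0.39, which falls in the moderate range.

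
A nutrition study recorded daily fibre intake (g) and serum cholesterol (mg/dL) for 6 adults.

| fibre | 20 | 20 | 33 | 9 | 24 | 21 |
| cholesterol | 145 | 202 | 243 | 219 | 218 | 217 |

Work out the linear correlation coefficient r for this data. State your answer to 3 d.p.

n = 6, Σx = 127, Σy = 1244, Σx² = 2987, Σy² = 263452, Σxy = 26719
nΣxy − ΣxΣy = 160314 − 157988 = 2326
nΣx² − (Σx)² = 17922 − 16129 = 1793; nΣy² − (Σy)² = 1580712 − 1547536 = 33176
r = 2326 / √(1793 × 33176) = 2326 / 7712.6239 ≈ 0.302

0.302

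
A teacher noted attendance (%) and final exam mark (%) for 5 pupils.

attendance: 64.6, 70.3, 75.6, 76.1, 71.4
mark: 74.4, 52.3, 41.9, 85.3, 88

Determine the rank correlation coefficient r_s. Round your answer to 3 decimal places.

0.100

Rank attendance: 1, 2, 4, 5, 3
Rank mark: 3, 2, 1, 4, 5
d = rank(attendance) − rank(mark): -2, 0, 3, 1, -2; Σd² = 18
ρ = 1 − 6Σd² / [n(n²−1)] = 1 − 6×18 / (5×24) = 1 − 108/120 ≈ 0.100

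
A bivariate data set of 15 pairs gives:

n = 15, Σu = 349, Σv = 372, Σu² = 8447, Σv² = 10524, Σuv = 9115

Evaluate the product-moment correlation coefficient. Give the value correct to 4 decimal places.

0.7057

r = (nΣuv − ΣuΣv) / √[(nΣu² − (Σu)²)(nΣv² − (Σv)²)]
Numerator: 15×9115 − 349×372 = 6897
Denominator: √[(126705 − 121801)(157860 − 138384)] = √[4904 × 19476] = 9772.9373
r = 6897 / 9772.9373 ≈ 0.7057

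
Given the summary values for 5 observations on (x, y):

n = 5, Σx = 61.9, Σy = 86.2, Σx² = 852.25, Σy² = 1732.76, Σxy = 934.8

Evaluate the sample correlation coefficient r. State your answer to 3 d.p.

r = (nΣxy − ΣxΣy) / √[(nΣx² − (Σx)²)(nΣy² − (Σy)²)]
Numerator: 5×934.8 − 61.9×86.2 = -661.78
Denominator: √[(4261.25 − 3831.61)(8663.8 − 7430.44)] = √[429.64 × 1233.36] = 727.9428
r = -661.78 / 727.9428 ≈ -0.909

-0.909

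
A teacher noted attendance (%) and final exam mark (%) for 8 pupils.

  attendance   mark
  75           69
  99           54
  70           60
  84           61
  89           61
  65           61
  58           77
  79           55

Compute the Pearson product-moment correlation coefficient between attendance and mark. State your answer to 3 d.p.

n = 8, Σx = 619, Σy = 498, Σx² = 49133, Σy² = 31394, Σxy = 38050
nΣxy − ΣxΣy = 304400 − 308262 = -3862
nΣx² − (Σx)² = 393064 − 383161 = 9903; nΣy² − (Σy)² = 251152 − 248004 = 3148
r = -3862 / √(9903 × 3148) = -3862 / 5583.4258 ≈ -0.692

-0.692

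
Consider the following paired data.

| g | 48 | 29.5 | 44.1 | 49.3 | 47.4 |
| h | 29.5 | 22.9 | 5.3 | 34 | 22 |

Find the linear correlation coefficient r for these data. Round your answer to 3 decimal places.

0.225

n = 5, Σg = 218.3, Σh = 113.7, Σg² = 9796.31, Σh² = 3062.75, Σgh = 5044.28
nΣgh − ΣgΣh = 25221.4 − 24820.71 = 400.69
nΣg² − (Σg)² = 48981.55 − 47654.89 = 1326.66; nΣh² − (Σh)² = 15313.75 − 12927.69 = 2386.06
r = 400.69 / √(1326.66 × 2386.06) = 400.69 / 1779.1825 ≈ 0.225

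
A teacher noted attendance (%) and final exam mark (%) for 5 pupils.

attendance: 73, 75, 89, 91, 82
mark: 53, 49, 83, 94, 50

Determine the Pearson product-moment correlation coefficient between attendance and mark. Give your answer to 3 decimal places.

n = 5, Σx = 410, Σy = 329, Σx² = 33880, Σy² = 23435, Σxy = 27585
nΣxy − ΣxΣy = 137925 − 134890 = 3035
nΣx² − (Σx)² = 169400 − 168100 = 1300; nΣy² − (Σy)² = 117175 − 108241 = 8934
r = 3035 / √(1300 × 8934) = 3035 / 3407.9613 ≈ 0.891

0.891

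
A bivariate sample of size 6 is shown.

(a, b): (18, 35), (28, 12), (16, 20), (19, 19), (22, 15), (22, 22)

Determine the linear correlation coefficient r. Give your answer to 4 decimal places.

-0.6044

n = 6, Σa = 125, Σb = 123, Σa² = 2693, Σb² = 2839, Σab = 2461
nΣab − ΣaΣb = 14766 − 15375 = -609
nΣa² − (Σa)² = 16158 − 15625 = 533; nΣb² − (Σb)² = 17034 − 15129 = 1905
r = -609 / √(533 × 1905) = -609 / 1007.6532 ≈ -0.6044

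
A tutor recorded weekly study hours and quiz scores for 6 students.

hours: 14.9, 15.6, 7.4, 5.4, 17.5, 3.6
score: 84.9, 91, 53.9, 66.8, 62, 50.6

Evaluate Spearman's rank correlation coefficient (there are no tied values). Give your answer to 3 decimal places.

Rank hours: 4, 5, 3, 2, 6, 1
Rank score: 5, 6, 2, 4, 3, 1
d = rank(hours) − rank(score): -1, -1, 1, -2, 3, 0; Σd² = 16
ρ = 1 − 6Σd² / [n(n²−1)] = 1 − 6×16 / (6×35) = 1 − 96/210 ≈ 0.543

0.543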